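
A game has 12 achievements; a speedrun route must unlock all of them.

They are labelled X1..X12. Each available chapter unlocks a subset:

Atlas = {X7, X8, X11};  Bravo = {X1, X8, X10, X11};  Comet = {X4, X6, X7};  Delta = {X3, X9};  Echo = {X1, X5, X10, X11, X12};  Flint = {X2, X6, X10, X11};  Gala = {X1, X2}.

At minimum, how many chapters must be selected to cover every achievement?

5

Take {Atlas, Comet, Delta, Echo, Gala}. Their union is {X1, X2, X3, X4, X5, X6, X7, X8, X9, X10, X11, X12}, which is all 12 achievements.
No 4 of the 7 chapters cover everything (all 35 combinations miss at least one achievement), so 5 is optimal.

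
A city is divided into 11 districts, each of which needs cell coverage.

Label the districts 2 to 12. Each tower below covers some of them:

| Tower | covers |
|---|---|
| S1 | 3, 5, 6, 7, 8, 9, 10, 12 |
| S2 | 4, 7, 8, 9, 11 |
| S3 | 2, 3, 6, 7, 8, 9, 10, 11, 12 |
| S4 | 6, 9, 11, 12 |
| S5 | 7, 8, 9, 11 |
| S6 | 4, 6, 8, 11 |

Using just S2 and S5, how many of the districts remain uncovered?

6

Union of S2, S5 = {4, 7, 8, 9, 11}.
Not covered: 2, 3, 5, 6, 10, 12 — 6 districts.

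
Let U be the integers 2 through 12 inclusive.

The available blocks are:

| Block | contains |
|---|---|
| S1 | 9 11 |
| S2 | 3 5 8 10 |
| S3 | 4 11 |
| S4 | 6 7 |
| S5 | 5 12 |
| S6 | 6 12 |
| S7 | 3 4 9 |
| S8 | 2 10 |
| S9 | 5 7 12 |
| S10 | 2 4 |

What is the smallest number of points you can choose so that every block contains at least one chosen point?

5

Take H = {2, 3, 6, 11, 12}. Each listed block contains at least one of these, so H is a hitting set of size 5.
No choice of 4 points meets every block, so 5 is the minimum.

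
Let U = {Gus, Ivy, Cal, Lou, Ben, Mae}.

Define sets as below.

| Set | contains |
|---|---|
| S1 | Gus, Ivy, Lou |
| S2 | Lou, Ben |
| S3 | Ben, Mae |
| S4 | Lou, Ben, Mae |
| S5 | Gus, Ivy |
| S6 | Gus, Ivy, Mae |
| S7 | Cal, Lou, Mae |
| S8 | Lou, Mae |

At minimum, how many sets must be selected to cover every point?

3

S4 and S5 and S7 together: S4 ∪ S5 ∪ S7 = {Gus, Ivy, Cal, Lou, Ben, Mae} — every point is covered.
Only S7 contains Cal, so S7 is forced; the remaining 3 points need at least 2 more sets (each remaining set adds at most 2) — so at least 3 sets are needed, and 3 is optimal.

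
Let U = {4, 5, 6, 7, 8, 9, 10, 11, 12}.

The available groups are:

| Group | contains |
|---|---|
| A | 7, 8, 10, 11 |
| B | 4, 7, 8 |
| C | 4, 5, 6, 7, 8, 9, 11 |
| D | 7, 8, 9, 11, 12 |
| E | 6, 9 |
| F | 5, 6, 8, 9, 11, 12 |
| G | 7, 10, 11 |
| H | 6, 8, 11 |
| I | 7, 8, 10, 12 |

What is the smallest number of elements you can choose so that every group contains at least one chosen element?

Take T = {6, 7}. Each listed group contains at least one of these, so T is a hitting set of size 2.
The groups E, I are pairwise disjoint, so any hitting set needs a separate element for each — at least 2. Hence 2 is optimal.

2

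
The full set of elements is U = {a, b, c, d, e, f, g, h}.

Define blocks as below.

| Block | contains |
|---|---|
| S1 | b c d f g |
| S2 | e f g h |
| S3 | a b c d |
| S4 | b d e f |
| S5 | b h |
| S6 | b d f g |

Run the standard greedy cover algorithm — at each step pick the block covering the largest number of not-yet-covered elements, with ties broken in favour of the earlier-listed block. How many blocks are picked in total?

Greedy: pick S1 (covers 5 new) → pick S2 (covers 2 new) → pick S3 (covers 1 new). Total picks: 3.
(The true minimum cover uses only 2 blocks, so greedy is not optimal here.)

3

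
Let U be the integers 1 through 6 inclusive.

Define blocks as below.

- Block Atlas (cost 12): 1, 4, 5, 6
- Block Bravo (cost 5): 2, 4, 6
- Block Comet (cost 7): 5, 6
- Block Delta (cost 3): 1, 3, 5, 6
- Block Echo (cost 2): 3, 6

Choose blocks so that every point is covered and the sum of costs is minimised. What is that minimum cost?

Bravo, Delta together cover every point (Bravo ∪ Delta = {1, 2, 3, 4, 5, 6}); total cost 5 + 3 = 8.
No covering selection has total cost below 8.

8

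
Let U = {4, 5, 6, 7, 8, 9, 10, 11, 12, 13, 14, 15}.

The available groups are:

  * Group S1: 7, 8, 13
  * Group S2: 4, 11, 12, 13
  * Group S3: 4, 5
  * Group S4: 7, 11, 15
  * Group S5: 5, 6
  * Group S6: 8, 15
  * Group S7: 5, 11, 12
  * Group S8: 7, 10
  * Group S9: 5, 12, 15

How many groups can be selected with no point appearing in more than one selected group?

4

S2, S5, S6, S8 are pairwise disjoint (S2={4,11,12,13}; S5={5,6}; S6={8,15}; S8={7,10}).
Every remaining group overlaps one of these, and no 5 of the listed groups are pairwise disjoint, so 4 is the maximum.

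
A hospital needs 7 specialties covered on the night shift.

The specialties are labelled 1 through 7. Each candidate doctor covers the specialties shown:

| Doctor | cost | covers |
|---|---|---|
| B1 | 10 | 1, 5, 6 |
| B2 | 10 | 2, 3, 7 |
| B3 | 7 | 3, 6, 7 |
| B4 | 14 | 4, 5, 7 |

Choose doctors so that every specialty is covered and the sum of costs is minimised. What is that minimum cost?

B1, B2, B4 together cover every specialty (B1 ∪ B2 ∪ B4 = {1, 2, 3, 4, 5, 6, 7}); total cost 10 + 10 + 14 = 34.
The greedy pick B3, B1, B2, B4 costs 41; no covering selection beats 34.

34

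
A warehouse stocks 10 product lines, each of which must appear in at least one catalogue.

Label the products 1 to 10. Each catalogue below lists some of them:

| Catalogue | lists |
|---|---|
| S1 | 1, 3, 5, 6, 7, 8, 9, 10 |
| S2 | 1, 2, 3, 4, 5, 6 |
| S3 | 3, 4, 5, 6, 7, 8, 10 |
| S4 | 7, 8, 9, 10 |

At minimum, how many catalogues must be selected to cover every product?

2

Take {S2, S4}. Their union is {1, 2, 3, 4, 5, 6, 7, 8, 9, 10}, which is all 10 products.
No single catalogue has all 10 products (the largest, S1, has 8), so 2 is optimal.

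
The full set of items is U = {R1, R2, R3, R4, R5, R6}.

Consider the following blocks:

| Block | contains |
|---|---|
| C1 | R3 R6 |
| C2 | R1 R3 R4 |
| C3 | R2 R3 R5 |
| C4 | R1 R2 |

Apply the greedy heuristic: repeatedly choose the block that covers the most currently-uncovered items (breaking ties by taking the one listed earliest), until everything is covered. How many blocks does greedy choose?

3

Greedy: pick C2 (covers 3 new) → pick C3 (covers 2 new) → pick C1 (covers 1 new). Total picks: 3.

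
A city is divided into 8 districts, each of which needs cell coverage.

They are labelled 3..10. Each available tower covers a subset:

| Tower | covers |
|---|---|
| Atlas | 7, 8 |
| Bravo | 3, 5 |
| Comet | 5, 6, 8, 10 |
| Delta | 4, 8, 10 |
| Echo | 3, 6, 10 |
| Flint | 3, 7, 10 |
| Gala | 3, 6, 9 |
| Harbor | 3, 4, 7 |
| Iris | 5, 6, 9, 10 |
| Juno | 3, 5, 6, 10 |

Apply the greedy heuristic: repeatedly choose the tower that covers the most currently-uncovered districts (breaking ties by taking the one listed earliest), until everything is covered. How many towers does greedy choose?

3

Greedy: pick Comet (covers 4 new) → pick Harbor (covers 3 new) → pick Gala (covers 1 new). Total picks: 3.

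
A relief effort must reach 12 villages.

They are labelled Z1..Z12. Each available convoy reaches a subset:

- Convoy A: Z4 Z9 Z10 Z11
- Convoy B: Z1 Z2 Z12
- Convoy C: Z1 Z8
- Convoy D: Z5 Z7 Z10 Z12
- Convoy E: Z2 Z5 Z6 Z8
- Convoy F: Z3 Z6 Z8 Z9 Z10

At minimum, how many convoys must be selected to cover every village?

A and B and D and F together: A ∪ B ∪ D ∪ F = {Z1, Z2, Z3, Z4, Z5, Z6, Z7, Z8, Z9, Z10, Z11, Z12} — every village is covered.
Only F contains Z3, so F is forced; the remaining 7 villages need at least 3 more convoys (each remaining convoy adds at most 3) — so at least 4 convoys are needed, and 4 is optimal.

4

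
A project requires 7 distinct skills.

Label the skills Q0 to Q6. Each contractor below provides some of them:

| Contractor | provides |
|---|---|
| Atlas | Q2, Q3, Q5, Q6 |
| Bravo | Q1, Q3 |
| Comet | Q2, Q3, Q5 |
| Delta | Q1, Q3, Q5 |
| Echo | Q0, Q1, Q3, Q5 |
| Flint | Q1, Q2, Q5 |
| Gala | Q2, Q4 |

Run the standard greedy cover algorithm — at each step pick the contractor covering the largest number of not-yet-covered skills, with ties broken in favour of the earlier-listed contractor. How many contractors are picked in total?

3

Greedy: pick Atlas (covers 4 new) → pick Echo (covers 2 new) → pick Gala (covers 1 new). Total picks: 3.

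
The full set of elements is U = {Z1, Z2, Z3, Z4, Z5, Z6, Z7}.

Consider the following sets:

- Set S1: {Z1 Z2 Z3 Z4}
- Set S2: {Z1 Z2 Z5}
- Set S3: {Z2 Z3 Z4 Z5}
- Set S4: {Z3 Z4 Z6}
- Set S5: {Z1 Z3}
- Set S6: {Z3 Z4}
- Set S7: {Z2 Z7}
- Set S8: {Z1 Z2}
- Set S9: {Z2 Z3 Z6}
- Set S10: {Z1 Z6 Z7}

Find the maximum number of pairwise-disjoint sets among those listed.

S2, S6 are pairwise disjoint (S2={Z1,Z2,Z5}; S6={Z3,Z4}).
Every remaining set overlaps one of these, and no 3 of the listed sets are pairwise disjoint, so 2 is the maximum.

2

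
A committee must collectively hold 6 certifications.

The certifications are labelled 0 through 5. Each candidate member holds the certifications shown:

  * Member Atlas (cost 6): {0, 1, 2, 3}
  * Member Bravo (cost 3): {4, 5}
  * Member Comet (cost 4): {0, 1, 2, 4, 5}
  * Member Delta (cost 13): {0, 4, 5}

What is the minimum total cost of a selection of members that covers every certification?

Atlas, Bravo together cover every certification (Atlas ∪ Bravo = {0, 1, 2, 3, 4, 5}); total cost 6 + 3 = 9.
The greedy pick Comet, Atlas costs 10; no covering selection beats 9.

9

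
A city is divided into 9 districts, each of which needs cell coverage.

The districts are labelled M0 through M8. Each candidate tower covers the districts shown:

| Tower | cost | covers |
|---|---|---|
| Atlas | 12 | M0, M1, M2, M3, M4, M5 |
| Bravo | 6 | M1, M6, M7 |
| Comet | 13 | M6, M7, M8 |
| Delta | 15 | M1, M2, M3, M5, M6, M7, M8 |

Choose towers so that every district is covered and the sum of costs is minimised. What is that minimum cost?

Atlas, Comet together cover every district (Atlas ∪ Comet = {M0, M1, M2, M3, M4, M5, M6, M7, M8}); total cost 12 + 13 = 25.
The greedy pick Atlas, Bravo, Comet costs 31; no covering selection beats 25.

25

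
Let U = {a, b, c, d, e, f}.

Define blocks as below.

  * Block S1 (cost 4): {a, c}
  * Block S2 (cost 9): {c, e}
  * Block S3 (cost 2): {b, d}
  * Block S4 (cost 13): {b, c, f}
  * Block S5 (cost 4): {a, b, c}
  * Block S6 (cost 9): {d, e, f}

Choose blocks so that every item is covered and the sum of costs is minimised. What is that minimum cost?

13

S5, S6 together cover every item (S5 ∪ S6 = {a, b, c, d, e, f}); total cost 4 + 9 = 13.
The greedy pick S3, S1, S6 costs 15; no covering selection beats 13.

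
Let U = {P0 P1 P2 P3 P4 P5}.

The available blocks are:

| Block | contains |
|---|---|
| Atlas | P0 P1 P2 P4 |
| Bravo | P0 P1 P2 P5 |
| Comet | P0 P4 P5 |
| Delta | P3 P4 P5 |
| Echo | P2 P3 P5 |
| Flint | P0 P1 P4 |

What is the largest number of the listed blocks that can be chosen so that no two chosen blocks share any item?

2

Echo, Flint are pairwise disjoint (Echo={P2,P3,P5}; Flint={P0,P1,P4}).
Every remaining block overlaps one of these, and no 3 of the listed blocks are pairwise disjoint, so 2 is the maximum.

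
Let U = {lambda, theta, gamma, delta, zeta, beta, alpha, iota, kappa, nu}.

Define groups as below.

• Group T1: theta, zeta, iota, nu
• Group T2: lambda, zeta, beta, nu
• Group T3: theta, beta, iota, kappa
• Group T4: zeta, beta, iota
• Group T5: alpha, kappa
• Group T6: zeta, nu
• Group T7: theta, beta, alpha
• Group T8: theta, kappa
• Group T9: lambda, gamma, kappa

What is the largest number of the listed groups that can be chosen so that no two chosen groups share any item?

T6, T7, T9 are pairwise disjoint (T6={zeta,nu}; T7={theta,beta,alpha}; T9={lambda,gamma,kappa}).
Every remaining group overlaps one of these, and no 4 of the listed groups are pairwise disjoint, so 3 is the maximum.

3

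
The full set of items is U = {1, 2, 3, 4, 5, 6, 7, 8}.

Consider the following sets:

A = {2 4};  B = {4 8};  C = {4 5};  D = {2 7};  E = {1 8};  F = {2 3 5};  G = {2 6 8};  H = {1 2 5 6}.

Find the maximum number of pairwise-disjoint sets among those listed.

3

C, D, E are pairwise disjoint (C={4,5}; D={2,7}; E={1,8}).
Every remaining set overlaps one of these, and no 4 of the listed sets are pairwise disjoint, so 3 is the maximum.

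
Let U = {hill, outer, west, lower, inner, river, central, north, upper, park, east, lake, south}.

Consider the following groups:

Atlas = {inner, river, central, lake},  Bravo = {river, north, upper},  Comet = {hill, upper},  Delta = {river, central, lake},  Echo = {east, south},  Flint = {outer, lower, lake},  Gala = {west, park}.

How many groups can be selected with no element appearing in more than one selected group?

4

Bravo, Echo, Flint, Gala are pairwise disjoint (Bravo={river,north,upper}; Echo={east,south}; Flint={outer,lower,lake}; Gala={west,park}).
Every remaining group overlaps one of these, and no 5 of the listed groups are pairwise disjoint, so 4 is the maximum.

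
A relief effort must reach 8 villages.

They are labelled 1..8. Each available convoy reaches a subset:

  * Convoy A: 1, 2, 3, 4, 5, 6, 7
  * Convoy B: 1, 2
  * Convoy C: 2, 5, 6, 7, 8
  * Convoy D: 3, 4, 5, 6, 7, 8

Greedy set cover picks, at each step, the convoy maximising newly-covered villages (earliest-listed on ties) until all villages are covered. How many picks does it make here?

Greedy: pick A (covers 7 new) → pick C (covers 1 new). Total picks: 2.

2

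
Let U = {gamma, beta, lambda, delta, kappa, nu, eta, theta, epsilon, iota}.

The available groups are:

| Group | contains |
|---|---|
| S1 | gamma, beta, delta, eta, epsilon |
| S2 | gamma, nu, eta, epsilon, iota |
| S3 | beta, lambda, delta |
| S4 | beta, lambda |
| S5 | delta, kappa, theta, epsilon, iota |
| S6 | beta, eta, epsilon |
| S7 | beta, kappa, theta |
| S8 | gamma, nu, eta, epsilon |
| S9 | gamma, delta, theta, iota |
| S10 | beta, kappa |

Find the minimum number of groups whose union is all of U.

3

S2 and S3 and S5 together: S2 ∪ S3 ∪ S5 = {gamma, beta, lambda, delta, kappa, nu, eta, theta, epsilon, iota} — every point is covered.
No 2 of the 10 groups cover everything (all 45 combinations miss at least one point), so 3 is optimal.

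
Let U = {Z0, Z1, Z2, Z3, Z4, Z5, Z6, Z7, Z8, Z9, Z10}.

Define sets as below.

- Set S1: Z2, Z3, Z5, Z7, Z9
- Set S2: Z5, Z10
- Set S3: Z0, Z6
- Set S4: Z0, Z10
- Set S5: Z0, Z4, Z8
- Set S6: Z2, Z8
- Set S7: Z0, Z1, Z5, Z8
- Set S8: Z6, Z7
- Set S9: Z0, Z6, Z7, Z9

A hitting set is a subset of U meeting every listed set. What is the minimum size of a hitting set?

The 4 points {Z2, Z6, Z8, Z10} hit every set.
No choice of 3 points meets every set, so 4 is the minimum.

4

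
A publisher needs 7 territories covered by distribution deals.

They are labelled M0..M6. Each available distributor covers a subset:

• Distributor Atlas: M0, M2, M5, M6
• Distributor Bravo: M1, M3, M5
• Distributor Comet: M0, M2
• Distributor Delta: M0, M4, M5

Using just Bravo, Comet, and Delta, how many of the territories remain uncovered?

Union of Bravo, Comet, Delta = {M0, M1, M2, M3, M4, M5}.
Not covered: M6 — 1 territory.

1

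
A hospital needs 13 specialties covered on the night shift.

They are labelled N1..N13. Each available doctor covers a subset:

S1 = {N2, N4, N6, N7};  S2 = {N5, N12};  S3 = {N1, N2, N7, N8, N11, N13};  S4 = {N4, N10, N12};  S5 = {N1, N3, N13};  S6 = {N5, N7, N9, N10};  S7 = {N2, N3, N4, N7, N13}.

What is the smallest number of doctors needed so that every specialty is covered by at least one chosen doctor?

5

S1 and S3 and S4 and S5 and S6 together: S1 ∪ S3 ∪ S4 ∪ S5 ∪ S6 = {N1, N2, N3, N4, N5, N6, N7, N8, N9, N10, N11, N12, N13} — every specialty is covered.
No 4 of the 7 doctors cover everything (all 35 combinations miss at least one specialty), so 5 is optimal.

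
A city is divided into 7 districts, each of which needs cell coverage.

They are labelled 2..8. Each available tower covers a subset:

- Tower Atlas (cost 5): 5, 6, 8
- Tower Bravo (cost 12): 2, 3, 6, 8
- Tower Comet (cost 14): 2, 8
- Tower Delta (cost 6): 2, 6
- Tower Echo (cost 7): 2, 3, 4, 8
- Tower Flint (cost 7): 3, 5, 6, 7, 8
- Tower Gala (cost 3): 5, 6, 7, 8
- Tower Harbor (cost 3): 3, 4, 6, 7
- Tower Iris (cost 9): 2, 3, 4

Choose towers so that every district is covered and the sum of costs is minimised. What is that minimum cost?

Echo, Gala together cover every district (Echo ∪ Gala = {2, 3, 4, 5, 6, 7, 8}); total cost 7 + 3 = 10.
The greedy pick Gala, Harbor, Delta costs 12; no covering selection beats 10.

10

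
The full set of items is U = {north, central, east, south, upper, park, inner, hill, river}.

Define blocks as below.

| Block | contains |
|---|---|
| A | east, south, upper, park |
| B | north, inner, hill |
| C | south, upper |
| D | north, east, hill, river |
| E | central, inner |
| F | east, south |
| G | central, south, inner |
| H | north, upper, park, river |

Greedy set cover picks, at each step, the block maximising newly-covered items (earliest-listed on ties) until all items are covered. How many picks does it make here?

4

Greedy: pick A (covers 4 new) → pick B (covers 3 new) → pick D (covers 1 new) → pick E (covers 1 new). Total picks: 4.
(The true minimum cover uses only 3 blocks, so greedy is not optimal here.)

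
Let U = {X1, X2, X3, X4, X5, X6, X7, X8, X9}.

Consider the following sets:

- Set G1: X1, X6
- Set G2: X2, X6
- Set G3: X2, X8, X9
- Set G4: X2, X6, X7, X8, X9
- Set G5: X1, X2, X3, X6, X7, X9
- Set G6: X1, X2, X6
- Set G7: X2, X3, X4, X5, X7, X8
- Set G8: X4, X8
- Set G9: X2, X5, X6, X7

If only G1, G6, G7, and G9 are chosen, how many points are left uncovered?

1

Union of G1, G6, G7, G9 = {X1, X2, X3, X4, X5, X6, X7, X8}.
Not covered: X9 — 1 point.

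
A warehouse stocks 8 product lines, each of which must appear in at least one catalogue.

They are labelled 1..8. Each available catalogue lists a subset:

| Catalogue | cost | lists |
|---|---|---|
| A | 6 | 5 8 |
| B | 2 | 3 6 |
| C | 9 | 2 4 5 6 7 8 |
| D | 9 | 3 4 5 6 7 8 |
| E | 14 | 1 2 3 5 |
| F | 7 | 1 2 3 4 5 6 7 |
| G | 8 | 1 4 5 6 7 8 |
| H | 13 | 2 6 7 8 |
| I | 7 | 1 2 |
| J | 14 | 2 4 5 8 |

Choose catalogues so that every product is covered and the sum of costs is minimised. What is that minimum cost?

A, F together cover every product (A ∪ F = {1, 2, 3, 4, 5, 6, 7, 8}); total cost 6 + 7 = 13.
The greedy pick B, F, A costs 15; no covering selection beats 13.

13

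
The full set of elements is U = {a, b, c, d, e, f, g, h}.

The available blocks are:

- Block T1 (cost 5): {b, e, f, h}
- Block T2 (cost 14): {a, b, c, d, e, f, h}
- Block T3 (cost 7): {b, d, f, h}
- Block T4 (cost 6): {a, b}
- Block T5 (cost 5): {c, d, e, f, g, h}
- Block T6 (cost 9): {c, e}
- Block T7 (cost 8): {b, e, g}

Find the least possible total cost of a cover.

T4, T5 together cover every element (T4 ∪ T5 = {a, b, c, d, e, f, g, h}); total cost 6 + 5 = 11.
No covering selection has total cost below 11.

11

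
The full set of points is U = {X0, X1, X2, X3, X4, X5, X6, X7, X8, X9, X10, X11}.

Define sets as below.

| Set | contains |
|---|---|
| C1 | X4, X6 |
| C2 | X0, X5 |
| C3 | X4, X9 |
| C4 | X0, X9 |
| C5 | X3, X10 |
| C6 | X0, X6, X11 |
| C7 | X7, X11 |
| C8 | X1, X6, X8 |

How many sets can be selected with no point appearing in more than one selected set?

5

C2, C3, C5, C7, C8 are pairwise disjoint (C2={X0,X5}; C3={X4,X9}; C5={X3,X10}; C7={X7,X11}; C8={X1,X6,X8}).
Every remaining set overlaps one of these, and no 6 of the listed sets are pairwise disjoint, so 5 is the maximum.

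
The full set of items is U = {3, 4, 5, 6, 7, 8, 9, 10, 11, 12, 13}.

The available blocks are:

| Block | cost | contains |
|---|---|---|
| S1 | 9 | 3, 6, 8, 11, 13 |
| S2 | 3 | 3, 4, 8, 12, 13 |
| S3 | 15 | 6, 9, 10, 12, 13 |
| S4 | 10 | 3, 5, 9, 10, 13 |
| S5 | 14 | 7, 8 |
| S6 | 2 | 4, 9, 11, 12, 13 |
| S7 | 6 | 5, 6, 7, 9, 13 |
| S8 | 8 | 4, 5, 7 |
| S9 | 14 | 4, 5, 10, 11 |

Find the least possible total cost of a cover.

21

S2, S4, S6, S7 together cover every item (S2 ∪ S4 ∪ S6 ∪ S7 = {3, 4, 5, 6, 7, 8, 9, 10, 11, 12, 13}); total cost 3 + 10 + 2 + 6 = 21.
No covering selection has total cost below 21.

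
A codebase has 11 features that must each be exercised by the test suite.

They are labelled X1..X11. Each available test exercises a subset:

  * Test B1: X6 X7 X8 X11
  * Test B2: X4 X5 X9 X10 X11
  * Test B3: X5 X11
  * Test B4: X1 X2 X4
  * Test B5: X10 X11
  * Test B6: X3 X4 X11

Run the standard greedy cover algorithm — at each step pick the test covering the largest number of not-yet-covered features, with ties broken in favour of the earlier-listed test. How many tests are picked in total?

Greedy: pick B2 (covers 5 new) → pick B1 (covers 3 new) → pick B4 (covers 2 new) → pick B6 (covers 1 new). Total picks: 4.

4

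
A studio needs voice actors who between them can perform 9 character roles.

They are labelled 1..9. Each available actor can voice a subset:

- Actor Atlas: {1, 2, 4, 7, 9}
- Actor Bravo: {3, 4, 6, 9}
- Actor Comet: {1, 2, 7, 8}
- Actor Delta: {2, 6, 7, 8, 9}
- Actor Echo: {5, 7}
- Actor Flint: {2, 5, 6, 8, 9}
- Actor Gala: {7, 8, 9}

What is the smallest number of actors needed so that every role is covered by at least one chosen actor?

3

Bravo and Comet and Echo together: Bravo ∪ Comet ∪ Echo = {1, 2, 3, 4, 5, 6, 7, 8, 9} — every role is covered.
Only Bravo contains 3, so Bravo is forced; the remaining 5 roles need at least 2 more actors (each remaining actor adds at most 4) — so at least 3 actors are needed, and 3 is optimal.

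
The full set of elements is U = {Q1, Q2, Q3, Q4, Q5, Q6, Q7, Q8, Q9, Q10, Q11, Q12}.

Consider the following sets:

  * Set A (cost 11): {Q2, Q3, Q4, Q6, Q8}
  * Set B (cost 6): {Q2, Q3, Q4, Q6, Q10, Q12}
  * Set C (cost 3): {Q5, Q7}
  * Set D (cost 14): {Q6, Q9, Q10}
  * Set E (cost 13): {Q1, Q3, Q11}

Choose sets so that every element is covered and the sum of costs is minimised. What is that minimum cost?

47

A, B, C, D, E together cover every element (A ∪ B ∪ C ∪ D ∪ E = {Q1, Q2, Q3, Q4, Q5, Q6, Q7, Q8, Q9, Q10, Q11, Q12}); total cost 11 + 6 + 3 + 14 + 13 = 47.
No covering selection has total cost below 47.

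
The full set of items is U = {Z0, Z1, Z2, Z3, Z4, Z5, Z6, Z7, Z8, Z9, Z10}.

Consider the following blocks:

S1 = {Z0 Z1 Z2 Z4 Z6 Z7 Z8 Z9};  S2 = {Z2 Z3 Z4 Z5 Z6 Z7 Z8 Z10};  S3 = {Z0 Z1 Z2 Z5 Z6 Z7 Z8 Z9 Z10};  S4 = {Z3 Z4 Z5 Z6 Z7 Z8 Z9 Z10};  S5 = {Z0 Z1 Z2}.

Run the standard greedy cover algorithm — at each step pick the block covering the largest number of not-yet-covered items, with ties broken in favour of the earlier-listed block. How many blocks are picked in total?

2

Greedy: pick S3 (covers 9 new) → pick S2 (covers 2 new). Total picks: 2.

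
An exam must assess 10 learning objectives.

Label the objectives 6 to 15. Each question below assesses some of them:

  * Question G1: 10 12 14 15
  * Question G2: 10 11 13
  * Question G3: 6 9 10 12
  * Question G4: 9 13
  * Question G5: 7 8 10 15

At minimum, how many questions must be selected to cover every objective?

Take {G1, G2, G3, G5}. Their union is {6, 7, 8, 9, 10, 11, 12, 13, 14, 15}, which is all 10 objectives.
Only G2 contains 11, so G2 is forced; the remaining 7 objectives need at least 3 more questions (each remaining question adds at most 3) — so at least 4 questions are needed, and 4 is optimal.

4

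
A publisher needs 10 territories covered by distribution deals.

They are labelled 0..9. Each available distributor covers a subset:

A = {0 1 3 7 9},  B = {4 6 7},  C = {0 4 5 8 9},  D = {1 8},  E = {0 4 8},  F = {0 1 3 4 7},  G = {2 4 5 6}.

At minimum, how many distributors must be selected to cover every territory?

3

Take {A, D, G}. Their union is {0, 1, 2, 3, 4, 5, 6, 7, 8, 9}, which is all 10 territories.
Only G contains 2, so G is forced; the remaining 6 territories need at least 2 more distributors (each remaining distributor adds at most 5) — so at least 3 distributors are needed, and 3 is optimal.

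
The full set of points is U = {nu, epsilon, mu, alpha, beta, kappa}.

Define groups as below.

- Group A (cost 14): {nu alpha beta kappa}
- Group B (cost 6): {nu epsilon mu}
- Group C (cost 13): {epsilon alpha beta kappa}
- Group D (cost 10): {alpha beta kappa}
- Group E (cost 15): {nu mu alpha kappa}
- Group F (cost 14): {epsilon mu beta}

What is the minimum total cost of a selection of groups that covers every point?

16

B, D together cover every point (B ∪ D = {nu, epsilon, mu, alpha, beta, kappa}); total cost 6 + 10 = 16.
No covering selection has total cost below 16.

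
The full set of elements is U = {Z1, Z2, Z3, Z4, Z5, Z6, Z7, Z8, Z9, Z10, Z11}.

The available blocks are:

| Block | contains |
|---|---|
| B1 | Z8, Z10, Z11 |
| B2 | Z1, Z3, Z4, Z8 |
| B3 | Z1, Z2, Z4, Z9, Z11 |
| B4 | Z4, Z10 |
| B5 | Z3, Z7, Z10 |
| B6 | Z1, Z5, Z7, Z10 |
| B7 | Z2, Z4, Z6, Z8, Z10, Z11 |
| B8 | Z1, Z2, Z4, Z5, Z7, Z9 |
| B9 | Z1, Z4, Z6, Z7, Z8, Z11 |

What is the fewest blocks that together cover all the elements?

3

B5 and B7 and B8 together: B5 ∪ B7 ∪ B8 = {Z1, Z2, Z3, Z4, Z5, Z6, Z7, Z8, Z9, Z10, Z11} — every element is covered.
No 2 of the 9 blocks cover everything (all 36 combinations miss at least one element), so 3 is optimal.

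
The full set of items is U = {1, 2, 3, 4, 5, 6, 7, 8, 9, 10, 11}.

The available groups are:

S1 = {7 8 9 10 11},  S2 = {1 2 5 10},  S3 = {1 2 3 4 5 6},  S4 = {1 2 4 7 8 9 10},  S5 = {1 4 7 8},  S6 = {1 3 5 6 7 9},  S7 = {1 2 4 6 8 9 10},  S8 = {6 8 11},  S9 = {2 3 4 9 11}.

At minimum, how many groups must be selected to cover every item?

Take {S1, S3}. Their union is {1, 2, 3, 4, 5, 6, 7, 8, 9, 10, 11}, which is all 11 items.
No single group has all 11 items (the largest, S4, has 7), so 2 is optimal.

2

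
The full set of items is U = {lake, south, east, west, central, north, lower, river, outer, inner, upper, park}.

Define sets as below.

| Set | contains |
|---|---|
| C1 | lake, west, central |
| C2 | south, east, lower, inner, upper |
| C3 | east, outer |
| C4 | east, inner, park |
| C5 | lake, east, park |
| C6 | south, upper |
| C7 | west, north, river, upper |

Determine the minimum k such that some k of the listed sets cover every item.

Take {C1, C2, C3, C4, C7}. Their union is {lake, south, east, west, central, north, lower, river, outer, inner, upper, park}, which is all 12 items.
No 4 of the 7 sets cover everything (all 35 combinations miss at least one item), so 5 is optimal.

5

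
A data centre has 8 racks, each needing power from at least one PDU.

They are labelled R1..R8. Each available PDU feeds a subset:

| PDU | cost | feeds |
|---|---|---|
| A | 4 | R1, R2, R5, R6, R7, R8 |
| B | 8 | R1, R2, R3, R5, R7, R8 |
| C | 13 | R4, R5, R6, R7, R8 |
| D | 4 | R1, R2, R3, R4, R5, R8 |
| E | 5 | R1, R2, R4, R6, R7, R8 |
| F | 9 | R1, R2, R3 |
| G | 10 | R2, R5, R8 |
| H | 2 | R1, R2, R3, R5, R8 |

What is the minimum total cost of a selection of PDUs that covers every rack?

E, H together cover every rack (E ∪ H = {R1, R2, R3, R4, R5, R6, R7, R8}); total cost 5 + 2 = 7.
No covering selection has total cost below 7.

7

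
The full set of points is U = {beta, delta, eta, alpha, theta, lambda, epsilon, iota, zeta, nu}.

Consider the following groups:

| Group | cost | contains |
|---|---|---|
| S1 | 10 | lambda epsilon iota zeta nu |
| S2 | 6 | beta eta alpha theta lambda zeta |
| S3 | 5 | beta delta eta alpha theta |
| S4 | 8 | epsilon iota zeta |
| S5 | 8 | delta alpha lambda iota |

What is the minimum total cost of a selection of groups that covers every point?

15

S1, S3 together cover every point (S1 ∪ S3 = {beta, delta, eta, alpha, theta, lambda, epsilon, iota, zeta, nu}); total cost 10 + 5 = 15.
The greedy pick S2, S1, S3 costs 21; no covering selection beats 15.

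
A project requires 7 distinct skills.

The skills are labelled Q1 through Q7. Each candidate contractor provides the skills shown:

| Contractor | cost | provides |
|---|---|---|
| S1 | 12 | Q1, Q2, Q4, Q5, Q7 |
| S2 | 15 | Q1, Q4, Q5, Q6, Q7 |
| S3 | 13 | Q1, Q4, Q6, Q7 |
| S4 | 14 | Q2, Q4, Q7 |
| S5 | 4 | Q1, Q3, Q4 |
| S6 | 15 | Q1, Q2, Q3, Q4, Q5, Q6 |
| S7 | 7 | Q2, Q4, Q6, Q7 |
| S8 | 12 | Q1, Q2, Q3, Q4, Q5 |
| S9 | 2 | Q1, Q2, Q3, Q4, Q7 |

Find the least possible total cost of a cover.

S6, S9 together cover every skill (S6 ∪ S9 = {Q1, Q2, Q3, Q4, Q5, Q6, Q7}); total cost 15 + 2 = 17.
The greedy pick S9, S7, S1 costs 21; no covering selection beats 17.

17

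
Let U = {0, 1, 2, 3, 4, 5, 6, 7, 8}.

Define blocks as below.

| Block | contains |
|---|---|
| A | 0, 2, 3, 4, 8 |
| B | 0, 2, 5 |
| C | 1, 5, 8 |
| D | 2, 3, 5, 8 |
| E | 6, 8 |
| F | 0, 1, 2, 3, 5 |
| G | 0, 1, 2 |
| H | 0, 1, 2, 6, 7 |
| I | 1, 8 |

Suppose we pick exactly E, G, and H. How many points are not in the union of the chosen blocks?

Union of E, G, H = {0, 1, 2, 6, 7, 8}.
Not covered: 3, 4, 5 — 3 points.

3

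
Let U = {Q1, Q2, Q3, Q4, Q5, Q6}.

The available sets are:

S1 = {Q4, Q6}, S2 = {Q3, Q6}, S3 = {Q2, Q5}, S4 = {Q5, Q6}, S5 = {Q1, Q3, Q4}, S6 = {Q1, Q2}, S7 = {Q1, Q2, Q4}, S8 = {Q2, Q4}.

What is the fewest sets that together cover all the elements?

3

Take {S1, S3, S5}. Their union is {Q1, Q2, Q3, Q4, Q5, Q6}, which is all 6 elements.
No 2 of the 8 sets cover everything (all 28 combinations miss at least one element), so 3 is optimal.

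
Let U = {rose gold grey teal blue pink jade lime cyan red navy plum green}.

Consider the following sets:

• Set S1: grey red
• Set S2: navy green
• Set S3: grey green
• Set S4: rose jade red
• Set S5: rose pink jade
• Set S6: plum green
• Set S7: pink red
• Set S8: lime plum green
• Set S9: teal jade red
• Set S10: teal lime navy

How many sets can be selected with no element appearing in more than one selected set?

S1, S5, S6, S10 are pairwise disjoint (S1={grey,red}; S5={rose,pink,jade}; S6={plum,green}; S10={teal,lime,navy}).
Every remaining set overlaps one of these, and no 5 of the listed sets are pairwise disjoint, so 4 is the maximum.

4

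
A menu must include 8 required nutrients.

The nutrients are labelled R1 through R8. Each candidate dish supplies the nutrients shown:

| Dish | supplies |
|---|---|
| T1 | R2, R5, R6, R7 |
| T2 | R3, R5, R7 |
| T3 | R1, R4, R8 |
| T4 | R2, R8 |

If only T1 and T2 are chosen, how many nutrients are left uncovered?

3

Union of T1, T2 = {R2, R3, R5, R6, R7}.
Not covered: R1, R4, R8 — 3 nutrients.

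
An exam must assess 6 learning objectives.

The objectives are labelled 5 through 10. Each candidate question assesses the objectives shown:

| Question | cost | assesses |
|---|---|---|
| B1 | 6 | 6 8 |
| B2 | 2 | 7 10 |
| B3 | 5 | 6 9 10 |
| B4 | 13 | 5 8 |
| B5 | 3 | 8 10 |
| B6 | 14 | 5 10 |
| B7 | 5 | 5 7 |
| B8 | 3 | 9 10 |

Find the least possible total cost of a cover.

13

B3, B5, B7 together cover every objective (B3 ∪ B5 ∪ B7 = {5, 6, 7, 8, 9, 10}); total cost 5 + 3 + 5 = 13.
The greedy pick B2, B3, B5, B7 costs 15; no covering selection beats 13.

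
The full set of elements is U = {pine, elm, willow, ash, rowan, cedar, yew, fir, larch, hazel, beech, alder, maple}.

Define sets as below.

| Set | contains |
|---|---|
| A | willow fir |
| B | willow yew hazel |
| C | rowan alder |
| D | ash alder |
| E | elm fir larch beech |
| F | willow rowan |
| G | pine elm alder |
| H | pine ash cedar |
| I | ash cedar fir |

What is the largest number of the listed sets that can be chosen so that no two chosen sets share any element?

4

B, C, E, H are pairwise disjoint (B={willow,yew,hazel}; C={rowan,alder}; E={elm,fir,larch,beech}; H={pine,ash,cedar}).
Every remaining set overlaps one of these, and no 5 of the listed sets are pairwise disjoint, so 4 is the maximum.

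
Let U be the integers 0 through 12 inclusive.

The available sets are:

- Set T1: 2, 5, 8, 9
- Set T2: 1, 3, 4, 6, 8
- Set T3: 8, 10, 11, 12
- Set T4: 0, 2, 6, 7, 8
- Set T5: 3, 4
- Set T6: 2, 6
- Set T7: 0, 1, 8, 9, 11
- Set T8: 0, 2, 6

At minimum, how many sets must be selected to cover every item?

Take {T1, T2, T3, T4}. Their union is {0, 1, 2, 3, 4, 5, 6, 7, 8, 9, 10, 11, 12}, which is all 13 items.
Only T1 contains 5, so T1 is forced; the remaining 9 items need at least 3 more sets (each remaining set adds at most 4) — so at least 4 sets are needed, and 4 is optimal.

4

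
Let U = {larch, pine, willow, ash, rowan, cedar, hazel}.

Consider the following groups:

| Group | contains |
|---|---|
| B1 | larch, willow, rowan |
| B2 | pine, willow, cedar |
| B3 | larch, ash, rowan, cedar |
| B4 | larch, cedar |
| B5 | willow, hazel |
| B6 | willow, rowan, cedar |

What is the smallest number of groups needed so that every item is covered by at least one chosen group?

B2, B3, and B5 cover everything between them: the union {larch, pine, willow, ash, rowan, cedar, hazel} is all of U.
Only B2 contains pine, so B2 is forced; the remaining 4 items need at least 2 more groups (each remaining group adds at most 3) — so at least 3 groups are needed, and 3 is optimal.

3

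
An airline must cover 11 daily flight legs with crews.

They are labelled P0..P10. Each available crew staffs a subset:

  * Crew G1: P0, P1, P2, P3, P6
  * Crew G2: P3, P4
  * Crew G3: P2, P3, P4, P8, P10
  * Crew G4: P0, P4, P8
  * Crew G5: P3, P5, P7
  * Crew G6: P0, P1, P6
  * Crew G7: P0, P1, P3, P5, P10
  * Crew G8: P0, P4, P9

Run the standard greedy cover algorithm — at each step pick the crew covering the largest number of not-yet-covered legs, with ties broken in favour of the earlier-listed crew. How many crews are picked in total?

Greedy: pick G1 (covers 5 new) → pick G3 (covers 3 new) → pick G5 (covers 2 new) → pick G8 (covers 1 new). Total picks: 4.

4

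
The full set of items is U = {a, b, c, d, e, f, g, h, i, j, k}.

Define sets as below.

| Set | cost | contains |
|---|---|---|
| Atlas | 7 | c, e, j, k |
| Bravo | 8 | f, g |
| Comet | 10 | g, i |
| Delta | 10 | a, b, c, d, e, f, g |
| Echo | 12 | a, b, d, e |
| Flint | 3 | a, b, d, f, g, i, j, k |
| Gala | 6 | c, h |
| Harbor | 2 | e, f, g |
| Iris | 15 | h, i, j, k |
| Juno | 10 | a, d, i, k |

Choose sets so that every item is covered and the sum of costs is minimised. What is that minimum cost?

11

Flint, Gala, Harbor together cover every item (Flint ∪ Gala ∪ Harbor = {a, b, c, d, e, f, g, h, i, j, k}); total cost 3 + 6 + 2 = 11.
No covering selection has total cost below 11.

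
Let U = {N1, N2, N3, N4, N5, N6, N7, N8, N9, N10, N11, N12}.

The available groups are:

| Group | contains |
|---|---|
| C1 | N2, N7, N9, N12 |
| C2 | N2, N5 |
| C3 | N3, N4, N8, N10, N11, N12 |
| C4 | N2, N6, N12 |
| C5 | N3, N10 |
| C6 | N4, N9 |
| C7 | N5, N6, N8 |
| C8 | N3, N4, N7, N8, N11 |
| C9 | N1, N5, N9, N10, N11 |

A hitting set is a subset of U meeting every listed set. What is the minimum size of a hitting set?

4

H = {N2, N3, N8, N9} meets every group (each contains at least one member of H), and |H| = 4.
No choice of 3 items meets every group, so 4 is the minimum.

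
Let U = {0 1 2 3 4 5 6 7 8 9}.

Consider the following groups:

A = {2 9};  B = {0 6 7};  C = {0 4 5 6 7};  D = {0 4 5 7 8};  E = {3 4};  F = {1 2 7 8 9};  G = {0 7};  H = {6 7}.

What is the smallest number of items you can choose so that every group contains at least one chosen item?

3

T = {4, 7, 9} meets every group (each contains at least one member of T), and |T| = 3.
The groups A, E, H are pairwise disjoint, so any hitting set needs a separate item for each — at least 3. Hence 3 is optimal.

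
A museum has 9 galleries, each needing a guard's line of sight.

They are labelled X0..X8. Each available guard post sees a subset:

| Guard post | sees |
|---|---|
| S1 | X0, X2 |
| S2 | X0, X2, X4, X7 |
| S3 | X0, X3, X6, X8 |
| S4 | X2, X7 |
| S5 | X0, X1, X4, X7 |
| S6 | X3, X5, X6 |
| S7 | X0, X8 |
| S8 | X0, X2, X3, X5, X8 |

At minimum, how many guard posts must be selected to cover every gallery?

3

S5 and S6 and S8 together: S5 ∪ S6 ∪ S8 = {X0, X1, X2, X3, X4, X5, X6, X7, X8} — every gallery is covered.
Only S5 contains X1, so S5 is forced; the remaining 5 galleries need at least 2 more guard posts (each remaining guard post adds at most 4) — so at least 3 guard posts are needed, and 3 is optimal.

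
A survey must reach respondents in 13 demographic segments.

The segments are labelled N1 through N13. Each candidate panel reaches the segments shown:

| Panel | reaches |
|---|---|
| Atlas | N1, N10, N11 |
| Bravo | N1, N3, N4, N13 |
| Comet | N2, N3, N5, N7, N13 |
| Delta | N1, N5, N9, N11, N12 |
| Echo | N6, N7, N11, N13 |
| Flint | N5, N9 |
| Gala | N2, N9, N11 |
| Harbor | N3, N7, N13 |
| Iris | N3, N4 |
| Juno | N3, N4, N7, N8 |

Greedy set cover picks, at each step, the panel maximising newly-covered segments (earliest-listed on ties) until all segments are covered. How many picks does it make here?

5

Greedy: pick Comet (covers 5 new) → pick Delta (covers 4 new) → pick Juno (covers 2 new) → pick Atlas (covers 1 new) → pick Echo (covers 1 new). Total picks: 5.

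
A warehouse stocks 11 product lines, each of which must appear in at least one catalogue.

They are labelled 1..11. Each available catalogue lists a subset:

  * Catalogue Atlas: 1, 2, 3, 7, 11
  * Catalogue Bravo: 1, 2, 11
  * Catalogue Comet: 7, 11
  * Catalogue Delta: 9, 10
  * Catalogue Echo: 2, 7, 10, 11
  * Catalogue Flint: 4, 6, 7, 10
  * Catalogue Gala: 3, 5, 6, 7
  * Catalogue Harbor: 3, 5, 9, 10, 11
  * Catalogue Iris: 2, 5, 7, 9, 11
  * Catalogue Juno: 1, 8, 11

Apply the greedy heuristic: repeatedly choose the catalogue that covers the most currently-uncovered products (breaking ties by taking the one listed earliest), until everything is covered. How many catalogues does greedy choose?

Greedy: pick Atlas (covers 5 new) → pick Flint (covers 3 new) → pick Harbor (covers 2 new) → pick Juno (covers 1 new). Total picks: 4.

4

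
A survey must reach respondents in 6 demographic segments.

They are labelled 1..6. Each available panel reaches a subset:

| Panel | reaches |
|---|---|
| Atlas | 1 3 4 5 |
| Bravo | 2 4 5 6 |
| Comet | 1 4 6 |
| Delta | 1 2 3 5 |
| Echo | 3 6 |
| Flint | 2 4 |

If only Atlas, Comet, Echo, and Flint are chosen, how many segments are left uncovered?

0

Union of Atlas, Comet, Echo, Flint = {1, 2, 3, 4, 5, 6} — that's every segment, so 0 are uncovered.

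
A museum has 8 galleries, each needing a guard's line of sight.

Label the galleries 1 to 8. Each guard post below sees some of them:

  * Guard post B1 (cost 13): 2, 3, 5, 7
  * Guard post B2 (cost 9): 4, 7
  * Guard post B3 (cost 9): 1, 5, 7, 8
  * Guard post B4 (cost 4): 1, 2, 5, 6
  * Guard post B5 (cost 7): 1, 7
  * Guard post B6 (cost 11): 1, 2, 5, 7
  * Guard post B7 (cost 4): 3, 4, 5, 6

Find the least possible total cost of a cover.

17

B3, B4, B7 together cover every gallery (B3 ∪ B4 ∪ B7 = {1, 2, 3, 4, 5, 6, 7, 8}); total cost 9 + 4 + 4 = 17.
No covering selection has total cost below 17.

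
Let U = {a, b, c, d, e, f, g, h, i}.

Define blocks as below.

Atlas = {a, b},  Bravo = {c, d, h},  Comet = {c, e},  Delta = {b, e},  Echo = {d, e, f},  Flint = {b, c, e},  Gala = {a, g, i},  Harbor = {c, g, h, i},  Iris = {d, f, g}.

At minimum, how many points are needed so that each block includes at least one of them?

Take T = {b, e, g, h}. Each listed block contains at least one of these, so T is a hitting set of size 4.
No choice of 3 points meets every block, so 4 is the minimum.

4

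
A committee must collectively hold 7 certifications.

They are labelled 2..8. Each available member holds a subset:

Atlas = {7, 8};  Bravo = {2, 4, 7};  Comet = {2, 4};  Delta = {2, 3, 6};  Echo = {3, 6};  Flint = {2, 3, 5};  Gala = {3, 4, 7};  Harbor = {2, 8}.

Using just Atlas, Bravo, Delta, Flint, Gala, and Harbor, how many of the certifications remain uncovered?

Union of Atlas, Bravo, Delta, Flint, Gala, Harbor = {2, 3, 4, 5, 6, 7, 8} — that's every certification, so 0 are uncovered.

0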